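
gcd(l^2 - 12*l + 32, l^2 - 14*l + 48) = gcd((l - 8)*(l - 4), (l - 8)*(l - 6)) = l - 8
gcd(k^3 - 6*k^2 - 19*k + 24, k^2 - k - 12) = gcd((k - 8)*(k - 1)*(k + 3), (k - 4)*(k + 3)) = k + 3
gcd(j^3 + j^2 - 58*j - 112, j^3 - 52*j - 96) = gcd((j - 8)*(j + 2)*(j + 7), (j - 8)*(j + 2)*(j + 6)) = j^2 - 6*j - 16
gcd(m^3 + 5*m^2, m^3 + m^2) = m^2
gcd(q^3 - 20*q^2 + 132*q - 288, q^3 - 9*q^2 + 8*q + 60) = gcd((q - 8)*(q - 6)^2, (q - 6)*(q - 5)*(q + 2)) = q - 6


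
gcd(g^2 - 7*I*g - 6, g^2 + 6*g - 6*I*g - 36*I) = g - 6*I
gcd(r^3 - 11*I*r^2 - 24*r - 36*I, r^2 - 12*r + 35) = 1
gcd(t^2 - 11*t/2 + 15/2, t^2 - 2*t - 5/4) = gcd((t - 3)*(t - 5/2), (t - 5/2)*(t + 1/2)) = t - 5/2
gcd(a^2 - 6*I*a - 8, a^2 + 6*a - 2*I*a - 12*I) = a - 2*I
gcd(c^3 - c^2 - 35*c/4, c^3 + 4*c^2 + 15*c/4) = c^2 + 5*c/2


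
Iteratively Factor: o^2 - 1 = (o - 1)*(o + 1)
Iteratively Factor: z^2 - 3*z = (z - 3)*(z)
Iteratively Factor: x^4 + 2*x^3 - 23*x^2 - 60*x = (x + 4)*(x^3 - 2*x^2 - 15*x) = (x - 5)*(x + 4)*(x^2 + 3*x) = (x - 5)*(x + 3)*(x + 4)*(x)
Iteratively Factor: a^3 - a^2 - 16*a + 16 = (a + 4)*(a^2 - 5*a + 4) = (a - 1)*(a + 4)*(a - 4)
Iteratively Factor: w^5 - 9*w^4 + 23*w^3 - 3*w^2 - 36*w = (w + 1)*(w^4 - 10*w^3 + 33*w^2 - 36*w) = (w - 4)*(w + 1)*(w^3 - 6*w^2 + 9*w) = w*(w - 4)*(w + 1)*(w^2 - 6*w + 9) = w*(w - 4)*(w - 3)*(w + 1)*(w - 3)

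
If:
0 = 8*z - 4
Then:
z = 1/2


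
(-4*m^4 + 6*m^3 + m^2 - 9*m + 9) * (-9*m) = 36*m^5 - 54*m^4 - 9*m^3 + 81*m^2 - 81*m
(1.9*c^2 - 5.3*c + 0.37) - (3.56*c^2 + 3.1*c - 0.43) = -1.66*c^2 - 8.4*c + 0.8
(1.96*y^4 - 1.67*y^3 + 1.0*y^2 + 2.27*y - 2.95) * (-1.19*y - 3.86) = -2.3324*y^5 - 5.5783*y^4 + 5.2562*y^3 - 6.5613*y^2 - 5.2517*y + 11.387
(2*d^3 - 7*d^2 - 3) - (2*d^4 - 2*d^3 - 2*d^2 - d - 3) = -2*d^4 + 4*d^3 - 5*d^2 + d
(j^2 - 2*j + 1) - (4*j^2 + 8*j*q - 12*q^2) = -3*j^2 - 8*j*q - 2*j + 12*q^2 + 1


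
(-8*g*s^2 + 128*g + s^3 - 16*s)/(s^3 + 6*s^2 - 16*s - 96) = (-8*g + s)/(s + 6)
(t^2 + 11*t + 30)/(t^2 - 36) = (t + 5)/(t - 6)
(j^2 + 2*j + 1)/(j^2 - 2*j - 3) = (j + 1)/(j - 3)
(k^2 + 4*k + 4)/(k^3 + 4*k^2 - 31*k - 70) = (k + 2)/(k^2 + 2*k - 35)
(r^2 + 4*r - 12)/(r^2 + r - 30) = (r - 2)/(r - 5)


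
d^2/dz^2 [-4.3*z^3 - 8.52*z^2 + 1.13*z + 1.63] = -25.8*z - 17.04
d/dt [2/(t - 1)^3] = -6/(t - 1)^4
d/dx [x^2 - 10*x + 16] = 2*x - 10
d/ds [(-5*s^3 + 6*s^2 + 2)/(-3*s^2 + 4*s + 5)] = (15*s^4 - 40*s^3 - 51*s^2 + 72*s - 8)/(9*s^4 - 24*s^3 - 14*s^2 + 40*s + 25)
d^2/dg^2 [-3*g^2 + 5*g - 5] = -6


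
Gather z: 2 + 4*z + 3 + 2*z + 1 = 6*z + 6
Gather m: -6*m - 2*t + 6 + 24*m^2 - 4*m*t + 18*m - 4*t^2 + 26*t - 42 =24*m^2 + m*(12 - 4*t) - 4*t^2 + 24*t - 36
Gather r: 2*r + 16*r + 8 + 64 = 18*r + 72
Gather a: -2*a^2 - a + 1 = -2*a^2 - a + 1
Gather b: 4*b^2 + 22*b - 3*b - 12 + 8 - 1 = 4*b^2 + 19*b - 5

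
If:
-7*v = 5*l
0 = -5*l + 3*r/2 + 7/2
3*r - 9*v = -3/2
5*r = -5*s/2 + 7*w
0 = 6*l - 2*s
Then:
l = 77/230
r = -28/23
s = 231/230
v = -11/46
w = -47/92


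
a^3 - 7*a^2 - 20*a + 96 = (a - 8)*(a - 3)*(a + 4)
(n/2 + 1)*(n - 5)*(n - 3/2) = n^3/2 - 9*n^2/4 - 11*n/4 + 15/2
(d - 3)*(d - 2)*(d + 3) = d^3 - 2*d^2 - 9*d + 18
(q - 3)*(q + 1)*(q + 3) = q^3 + q^2 - 9*q - 9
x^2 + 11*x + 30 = (x + 5)*(x + 6)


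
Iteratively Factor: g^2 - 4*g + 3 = (g - 3)*(g - 1)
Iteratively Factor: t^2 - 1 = (t - 1)*(t + 1)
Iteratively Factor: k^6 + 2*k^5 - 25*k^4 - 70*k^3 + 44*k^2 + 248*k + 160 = (k - 2)*(k^5 + 4*k^4 - 17*k^3 - 104*k^2 - 164*k - 80) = (k - 2)*(k + 4)*(k^4 - 17*k^2 - 36*k - 20) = (k - 2)*(k + 2)*(k + 4)*(k^3 - 2*k^2 - 13*k - 10) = (k - 2)*(k + 1)*(k + 2)*(k + 4)*(k^2 - 3*k - 10) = (k - 2)*(k + 1)*(k + 2)^2*(k + 4)*(k - 5)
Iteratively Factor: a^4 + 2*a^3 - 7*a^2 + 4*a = (a - 1)*(a^3 + 3*a^2 - 4*a) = (a - 1)^2*(a^2 + 4*a) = (a - 1)^2*(a + 4)*(a)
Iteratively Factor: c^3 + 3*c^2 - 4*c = (c)*(c^2 + 3*c - 4) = c*(c - 1)*(c + 4)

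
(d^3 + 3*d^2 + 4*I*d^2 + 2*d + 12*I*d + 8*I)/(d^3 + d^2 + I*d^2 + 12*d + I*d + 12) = (d + 2)/(d - 3*I)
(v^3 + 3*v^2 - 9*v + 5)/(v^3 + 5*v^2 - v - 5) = (v - 1)/(v + 1)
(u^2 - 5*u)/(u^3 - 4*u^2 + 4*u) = (u - 5)/(u^2 - 4*u + 4)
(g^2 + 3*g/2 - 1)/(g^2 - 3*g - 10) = (g - 1/2)/(g - 5)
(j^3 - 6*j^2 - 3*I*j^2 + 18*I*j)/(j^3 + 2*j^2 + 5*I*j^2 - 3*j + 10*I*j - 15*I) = j*(j^2 - 3*j*(2 + I) + 18*I)/(j^3 + j^2*(2 + 5*I) + j*(-3 + 10*I) - 15*I)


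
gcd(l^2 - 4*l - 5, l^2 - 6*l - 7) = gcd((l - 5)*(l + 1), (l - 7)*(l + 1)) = l + 1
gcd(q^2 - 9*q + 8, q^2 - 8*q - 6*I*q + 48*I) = q - 8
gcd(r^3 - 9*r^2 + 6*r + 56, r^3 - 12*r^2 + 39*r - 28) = r^2 - 11*r + 28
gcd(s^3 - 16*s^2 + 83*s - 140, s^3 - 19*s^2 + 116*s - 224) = s^2 - 11*s + 28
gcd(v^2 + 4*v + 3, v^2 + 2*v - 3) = v + 3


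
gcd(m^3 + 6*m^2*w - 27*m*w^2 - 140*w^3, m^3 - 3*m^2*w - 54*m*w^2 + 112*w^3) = m + 7*w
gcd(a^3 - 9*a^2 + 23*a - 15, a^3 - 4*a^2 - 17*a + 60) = a^2 - 8*a + 15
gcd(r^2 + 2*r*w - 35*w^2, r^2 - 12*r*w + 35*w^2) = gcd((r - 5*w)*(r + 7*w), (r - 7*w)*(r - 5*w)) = r - 5*w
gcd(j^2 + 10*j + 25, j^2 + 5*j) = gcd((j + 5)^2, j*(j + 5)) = j + 5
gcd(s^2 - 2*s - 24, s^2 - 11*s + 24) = 1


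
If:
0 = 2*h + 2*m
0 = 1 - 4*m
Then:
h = -1/4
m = 1/4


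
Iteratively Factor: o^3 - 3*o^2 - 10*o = (o - 5)*(o^2 + 2*o) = (o - 5)*(o + 2)*(o)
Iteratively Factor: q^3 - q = (q + 1)*(q^2 - q) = q*(q + 1)*(q - 1)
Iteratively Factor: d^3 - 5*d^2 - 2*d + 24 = (d + 2)*(d^2 - 7*d + 12) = (d - 3)*(d + 2)*(d - 4)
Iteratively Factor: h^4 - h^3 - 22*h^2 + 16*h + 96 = (h - 4)*(h^3 + 3*h^2 - 10*h - 24) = (h - 4)*(h - 3)*(h^2 + 6*h + 8) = (h - 4)*(h - 3)*(h + 2)*(h + 4)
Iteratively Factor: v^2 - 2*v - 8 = (v + 2)*(v - 4)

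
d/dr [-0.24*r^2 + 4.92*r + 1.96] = 4.92 - 0.48*r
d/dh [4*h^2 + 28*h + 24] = 8*h + 28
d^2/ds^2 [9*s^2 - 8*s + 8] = 18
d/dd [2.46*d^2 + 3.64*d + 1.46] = 4.92*d + 3.64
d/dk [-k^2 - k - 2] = -2*k - 1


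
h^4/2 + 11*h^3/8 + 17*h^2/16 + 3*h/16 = h*(h/2 + 1/2)*(h + 1/4)*(h + 3/2)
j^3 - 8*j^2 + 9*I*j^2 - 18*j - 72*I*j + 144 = (j - 8)*(j + 3*I)*(j + 6*I)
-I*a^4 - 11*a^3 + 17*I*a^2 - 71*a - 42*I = (a - 7*I)*(a - 6*I)*(a + I)*(-I*a + 1)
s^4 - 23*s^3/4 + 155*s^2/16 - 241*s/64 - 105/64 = (s - 3)*(s - 7/4)*(s - 5/4)*(s + 1/4)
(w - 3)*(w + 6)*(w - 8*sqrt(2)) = w^3 - 8*sqrt(2)*w^2 + 3*w^2 - 24*sqrt(2)*w - 18*w + 144*sqrt(2)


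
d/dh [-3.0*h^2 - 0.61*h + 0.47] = -6.0*h - 0.61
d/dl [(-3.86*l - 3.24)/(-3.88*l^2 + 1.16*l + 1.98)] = (14.9768*l^2 - 4.4776*l - (3.86*l + 3.24)*(7.76*l - 1.16) - 7.6428)/(-3.88*l^2 + 1.16*l + 1.98)^2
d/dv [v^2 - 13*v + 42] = 2*v - 13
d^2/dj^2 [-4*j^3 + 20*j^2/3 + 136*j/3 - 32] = 40/3 - 24*j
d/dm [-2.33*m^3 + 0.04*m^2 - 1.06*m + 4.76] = -6.99*m^2 + 0.08*m - 1.06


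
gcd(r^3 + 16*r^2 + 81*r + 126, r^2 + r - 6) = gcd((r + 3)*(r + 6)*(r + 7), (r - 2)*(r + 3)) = r + 3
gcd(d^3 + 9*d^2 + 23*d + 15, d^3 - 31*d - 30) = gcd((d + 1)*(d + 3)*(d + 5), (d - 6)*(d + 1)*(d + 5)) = d^2 + 6*d + 5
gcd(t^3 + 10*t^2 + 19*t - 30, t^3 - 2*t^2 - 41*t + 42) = t^2 + 5*t - 6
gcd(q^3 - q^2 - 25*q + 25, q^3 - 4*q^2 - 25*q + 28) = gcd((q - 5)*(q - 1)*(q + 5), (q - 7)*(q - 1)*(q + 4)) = q - 1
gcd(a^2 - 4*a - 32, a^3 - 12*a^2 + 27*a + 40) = a - 8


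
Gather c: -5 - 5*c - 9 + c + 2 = -4*c - 12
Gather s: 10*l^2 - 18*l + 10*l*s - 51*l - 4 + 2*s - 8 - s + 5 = 10*l^2 - 69*l + s*(10*l + 1) - 7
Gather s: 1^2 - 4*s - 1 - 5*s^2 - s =-5*s^2 - 5*s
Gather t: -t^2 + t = -t^2 + t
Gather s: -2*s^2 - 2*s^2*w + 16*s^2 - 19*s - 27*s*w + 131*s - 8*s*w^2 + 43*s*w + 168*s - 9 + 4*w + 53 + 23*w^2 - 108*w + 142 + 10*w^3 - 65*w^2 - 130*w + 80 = s^2*(14 - 2*w) + s*(-8*w^2 + 16*w + 280) + 10*w^3 - 42*w^2 - 234*w + 266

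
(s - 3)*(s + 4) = s^2 + s - 12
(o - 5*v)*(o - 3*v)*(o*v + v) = o^3*v - 8*o^2*v^2 + o^2*v + 15*o*v^3 - 8*o*v^2 + 15*v^3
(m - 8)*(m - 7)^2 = m^3 - 22*m^2 + 161*m - 392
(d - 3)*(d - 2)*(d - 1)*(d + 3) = d^4 - 3*d^3 - 7*d^2 + 27*d - 18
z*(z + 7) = z^2 + 7*z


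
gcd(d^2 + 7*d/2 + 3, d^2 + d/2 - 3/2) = d + 3/2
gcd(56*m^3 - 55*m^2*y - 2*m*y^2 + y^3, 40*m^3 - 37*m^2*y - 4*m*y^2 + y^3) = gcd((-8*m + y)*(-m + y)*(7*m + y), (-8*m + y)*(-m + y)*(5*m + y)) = 8*m^2 - 9*m*y + y^2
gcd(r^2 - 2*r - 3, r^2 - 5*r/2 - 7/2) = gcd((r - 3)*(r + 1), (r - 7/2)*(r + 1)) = r + 1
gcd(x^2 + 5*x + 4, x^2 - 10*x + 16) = 1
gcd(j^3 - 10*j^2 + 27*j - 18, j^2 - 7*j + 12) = j - 3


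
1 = 1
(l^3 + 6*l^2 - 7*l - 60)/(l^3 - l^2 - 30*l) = (l^2 + l - 12)/(l*(l - 6))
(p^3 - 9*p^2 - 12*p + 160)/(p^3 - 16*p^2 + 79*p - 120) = (p + 4)/(p - 3)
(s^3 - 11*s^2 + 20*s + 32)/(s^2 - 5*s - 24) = (s^2 - 3*s - 4)/(s + 3)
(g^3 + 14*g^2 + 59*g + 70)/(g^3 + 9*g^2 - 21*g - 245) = (g^2 + 7*g + 10)/(g^2 + 2*g - 35)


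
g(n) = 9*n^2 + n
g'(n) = 18*n + 1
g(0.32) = 1.24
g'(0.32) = 6.76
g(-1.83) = 28.31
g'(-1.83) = -31.94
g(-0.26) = 0.35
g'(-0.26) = -3.68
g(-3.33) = 96.47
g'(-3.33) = -58.94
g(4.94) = 224.57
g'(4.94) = 89.92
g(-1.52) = 19.27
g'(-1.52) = -26.36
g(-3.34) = 97.06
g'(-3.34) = -59.12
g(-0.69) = 3.59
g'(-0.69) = -11.42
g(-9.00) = 720.00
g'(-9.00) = -161.00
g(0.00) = 0.00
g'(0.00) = 1.00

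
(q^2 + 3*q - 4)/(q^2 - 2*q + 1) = (q + 4)/(q - 1)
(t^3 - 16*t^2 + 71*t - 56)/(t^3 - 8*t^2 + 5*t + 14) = (t^2 - 9*t + 8)/(t^2 - t - 2)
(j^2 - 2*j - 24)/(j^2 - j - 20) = (j - 6)/(j - 5)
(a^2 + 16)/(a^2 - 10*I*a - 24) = (a + 4*I)/(a - 6*I)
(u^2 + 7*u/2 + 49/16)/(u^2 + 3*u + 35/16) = (4*u + 7)/(4*u + 5)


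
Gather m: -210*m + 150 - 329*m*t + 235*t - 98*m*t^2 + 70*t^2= m*(-98*t^2 - 329*t - 210) + 70*t^2 + 235*t + 150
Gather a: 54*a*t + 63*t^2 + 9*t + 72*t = 54*a*t + 63*t^2 + 81*t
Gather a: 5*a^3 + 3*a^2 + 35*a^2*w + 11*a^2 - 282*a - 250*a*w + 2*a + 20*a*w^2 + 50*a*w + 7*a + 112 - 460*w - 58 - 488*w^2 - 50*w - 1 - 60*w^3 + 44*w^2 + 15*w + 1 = 5*a^3 + a^2*(35*w + 14) + a*(20*w^2 - 200*w - 273) - 60*w^3 - 444*w^2 - 495*w + 54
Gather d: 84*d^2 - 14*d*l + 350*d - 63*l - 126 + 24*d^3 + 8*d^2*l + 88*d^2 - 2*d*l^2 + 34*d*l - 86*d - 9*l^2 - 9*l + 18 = 24*d^3 + d^2*(8*l + 172) + d*(-2*l^2 + 20*l + 264) - 9*l^2 - 72*l - 108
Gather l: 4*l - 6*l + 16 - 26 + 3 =-2*l - 7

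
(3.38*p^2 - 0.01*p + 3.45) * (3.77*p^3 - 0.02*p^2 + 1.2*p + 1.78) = 12.7426*p^5 - 0.1053*p^4 + 17.0627*p^3 + 5.9354*p^2 + 4.1222*p + 6.141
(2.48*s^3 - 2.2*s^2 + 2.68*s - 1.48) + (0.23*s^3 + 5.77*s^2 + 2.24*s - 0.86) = 2.71*s^3 + 3.57*s^2 + 4.92*s - 2.34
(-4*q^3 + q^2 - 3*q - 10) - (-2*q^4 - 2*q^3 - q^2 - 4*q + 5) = 2*q^4 - 2*q^3 + 2*q^2 + q - 15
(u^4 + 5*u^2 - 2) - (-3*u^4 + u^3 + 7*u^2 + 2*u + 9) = 4*u^4 - u^3 - 2*u^2 - 2*u - 11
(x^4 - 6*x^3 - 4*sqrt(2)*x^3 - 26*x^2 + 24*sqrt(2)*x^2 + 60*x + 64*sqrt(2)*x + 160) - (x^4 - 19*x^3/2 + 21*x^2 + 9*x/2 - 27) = -4*sqrt(2)*x^3 + 7*x^3/2 - 47*x^2 + 24*sqrt(2)*x^2 + 111*x/2 + 64*sqrt(2)*x + 187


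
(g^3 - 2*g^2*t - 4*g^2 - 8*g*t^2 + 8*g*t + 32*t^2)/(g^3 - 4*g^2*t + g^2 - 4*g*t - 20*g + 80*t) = (g + 2*t)/(g + 5)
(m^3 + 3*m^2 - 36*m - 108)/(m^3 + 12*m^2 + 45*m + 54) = (m - 6)/(m + 3)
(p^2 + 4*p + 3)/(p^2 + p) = (p + 3)/p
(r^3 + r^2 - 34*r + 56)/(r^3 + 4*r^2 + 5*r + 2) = (r^3 + r^2 - 34*r + 56)/(r^3 + 4*r^2 + 5*r + 2)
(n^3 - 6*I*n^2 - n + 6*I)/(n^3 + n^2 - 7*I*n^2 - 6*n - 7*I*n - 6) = (n - 1)/(n - I)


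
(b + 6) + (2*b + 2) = 3*b + 8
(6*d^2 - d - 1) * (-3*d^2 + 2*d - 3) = -18*d^4 + 15*d^3 - 17*d^2 + d + 3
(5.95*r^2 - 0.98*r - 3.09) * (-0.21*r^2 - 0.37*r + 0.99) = -1.2495*r^4 - 1.9957*r^3 + 6.902*r^2 + 0.1731*r - 3.0591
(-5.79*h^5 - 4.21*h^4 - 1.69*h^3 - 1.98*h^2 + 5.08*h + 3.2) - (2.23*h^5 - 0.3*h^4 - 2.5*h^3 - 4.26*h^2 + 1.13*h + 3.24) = -8.02*h^5 - 3.91*h^4 + 0.81*h^3 + 2.28*h^2 + 3.95*h - 0.04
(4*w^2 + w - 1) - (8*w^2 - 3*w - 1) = -4*w^2 + 4*w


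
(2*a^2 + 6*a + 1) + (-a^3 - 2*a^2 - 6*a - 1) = -a^3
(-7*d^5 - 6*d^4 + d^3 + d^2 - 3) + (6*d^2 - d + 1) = -7*d^5 - 6*d^4 + d^3 + 7*d^2 - d - 2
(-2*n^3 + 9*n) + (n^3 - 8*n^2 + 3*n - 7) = -n^3 - 8*n^2 + 12*n - 7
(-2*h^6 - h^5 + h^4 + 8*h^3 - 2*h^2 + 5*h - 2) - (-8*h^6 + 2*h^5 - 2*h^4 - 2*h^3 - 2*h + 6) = 6*h^6 - 3*h^5 + 3*h^4 + 10*h^3 - 2*h^2 + 7*h - 8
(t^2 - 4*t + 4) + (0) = t^2 - 4*t + 4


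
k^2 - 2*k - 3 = (k - 3)*(k + 1)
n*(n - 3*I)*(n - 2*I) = n^3 - 5*I*n^2 - 6*n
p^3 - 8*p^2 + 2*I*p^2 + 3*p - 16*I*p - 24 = (p - 8)*(p - I)*(p + 3*I)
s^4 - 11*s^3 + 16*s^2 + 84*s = s*(s - 7)*(s - 6)*(s + 2)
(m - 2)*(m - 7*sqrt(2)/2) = m^2 - 7*sqrt(2)*m/2 - 2*m + 7*sqrt(2)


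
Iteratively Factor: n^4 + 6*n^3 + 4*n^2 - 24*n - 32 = (n + 2)*(n^3 + 4*n^2 - 4*n - 16) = (n + 2)^2*(n^2 + 2*n - 8) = (n - 2)*(n + 2)^2*(n + 4)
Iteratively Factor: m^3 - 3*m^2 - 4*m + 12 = (m + 2)*(m^2 - 5*m + 6) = (m - 2)*(m + 2)*(m - 3)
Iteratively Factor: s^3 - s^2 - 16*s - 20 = (s + 2)*(s^2 - 3*s - 10) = (s + 2)^2*(s - 5)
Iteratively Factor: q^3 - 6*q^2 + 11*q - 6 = (q - 1)*(q^2 - 5*q + 6) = (q - 3)*(q - 1)*(q - 2)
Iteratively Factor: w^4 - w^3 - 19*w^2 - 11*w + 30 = (w + 2)*(w^3 - 3*w^2 - 13*w + 15) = (w - 5)*(w + 2)*(w^2 + 2*w - 3) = (w - 5)*(w + 2)*(w + 3)*(w - 1)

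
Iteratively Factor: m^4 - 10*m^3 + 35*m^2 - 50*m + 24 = (m - 2)*(m^3 - 8*m^2 + 19*m - 12) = (m - 3)*(m - 2)*(m^2 - 5*m + 4) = (m - 4)*(m - 3)*(m - 2)*(m - 1)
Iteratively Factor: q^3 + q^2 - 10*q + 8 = (q - 2)*(q^2 + 3*q - 4) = (q - 2)*(q - 1)*(q + 4)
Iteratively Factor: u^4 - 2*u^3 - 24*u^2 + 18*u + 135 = (u + 3)*(u^3 - 5*u^2 - 9*u + 45) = (u - 3)*(u + 3)*(u^2 - 2*u - 15) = (u - 3)*(u + 3)^2*(u - 5)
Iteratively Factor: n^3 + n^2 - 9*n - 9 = (n + 3)*(n^2 - 2*n - 3) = (n - 3)*(n + 3)*(n + 1)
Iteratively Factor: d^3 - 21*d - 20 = (d + 4)*(d^2 - 4*d - 5) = (d + 1)*(d + 4)*(d - 5)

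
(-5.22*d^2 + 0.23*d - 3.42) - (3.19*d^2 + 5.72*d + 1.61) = -8.41*d^2 - 5.49*d - 5.03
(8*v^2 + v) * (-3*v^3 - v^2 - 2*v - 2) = -24*v^5 - 11*v^4 - 17*v^3 - 18*v^2 - 2*v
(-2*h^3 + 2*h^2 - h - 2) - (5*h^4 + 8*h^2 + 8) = -5*h^4 - 2*h^3 - 6*h^2 - h - 10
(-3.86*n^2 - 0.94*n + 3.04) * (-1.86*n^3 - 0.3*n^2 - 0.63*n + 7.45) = 7.1796*n^5 + 2.9064*n^4 - 2.9406*n^3 - 29.0768*n^2 - 8.9182*n + 22.648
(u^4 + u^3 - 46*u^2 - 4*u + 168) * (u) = u^5 + u^4 - 46*u^3 - 4*u^2 + 168*u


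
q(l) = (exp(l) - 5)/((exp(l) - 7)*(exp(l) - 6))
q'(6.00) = 0.00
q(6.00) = 0.00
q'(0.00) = -0.02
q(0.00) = -0.13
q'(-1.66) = -0.00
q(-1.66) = -0.12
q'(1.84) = 46.16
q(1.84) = -6.22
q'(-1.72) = -0.00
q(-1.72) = -0.12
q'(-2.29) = -0.00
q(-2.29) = -0.12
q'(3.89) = -0.03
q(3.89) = 0.02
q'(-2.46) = -0.00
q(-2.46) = -0.12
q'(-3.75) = -0.00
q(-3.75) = -0.12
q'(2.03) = -37.46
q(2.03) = 2.64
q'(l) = exp(l)/((exp(l) - 7)*(exp(l) - 6)) - (exp(l) - 5)*exp(l)/((exp(l) - 7)*(exp(l) - 6)^2) - (exp(l) - 5)*exp(l)/((exp(l) - 7)^2*(exp(l) - 6)) = (-exp(2*l) + 10*exp(l) - 23)*exp(l)/(exp(4*l) - 26*exp(3*l) + 253*exp(2*l) - 1092*exp(l) + 1764)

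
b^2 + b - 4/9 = (b - 1/3)*(b + 4/3)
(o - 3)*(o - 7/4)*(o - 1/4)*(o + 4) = o^4 - o^3 - 217*o^2/16 + 391*o/16 - 21/4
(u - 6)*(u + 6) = u^2 - 36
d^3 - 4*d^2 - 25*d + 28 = (d - 7)*(d - 1)*(d + 4)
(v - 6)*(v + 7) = v^2 + v - 42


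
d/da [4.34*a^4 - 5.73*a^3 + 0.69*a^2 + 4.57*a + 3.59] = 17.36*a^3 - 17.19*a^2 + 1.38*a + 4.57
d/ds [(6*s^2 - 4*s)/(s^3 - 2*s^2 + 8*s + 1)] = 2*(-3*s^4 + 4*s^3 + 20*s^2 + 6*s - 2)/(s^6 - 4*s^5 + 20*s^4 - 30*s^3 + 60*s^2 + 16*s + 1)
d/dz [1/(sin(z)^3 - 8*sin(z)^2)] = (16 - 3*sin(z))*cos(z)/((sin(z) - 8)^2*sin(z)^3)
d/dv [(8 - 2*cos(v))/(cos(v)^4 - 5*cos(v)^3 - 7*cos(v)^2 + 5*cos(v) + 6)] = 2*(-3*cos(v)^3 + 29*cos(v)^2 - 82*cos(v) + 26)/((cos(v) - 6)^2*(cos(v) + 1)*sin(v)^3)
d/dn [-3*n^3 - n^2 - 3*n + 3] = -9*n^2 - 2*n - 3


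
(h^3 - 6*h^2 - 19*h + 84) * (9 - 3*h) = -3*h^4 + 27*h^3 + 3*h^2 - 423*h + 756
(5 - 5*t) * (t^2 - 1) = -5*t^3 + 5*t^2 + 5*t - 5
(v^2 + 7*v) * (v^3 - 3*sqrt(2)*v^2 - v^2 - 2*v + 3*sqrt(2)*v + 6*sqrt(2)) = v^5 - 3*sqrt(2)*v^4 + 6*v^4 - 18*sqrt(2)*v^3 - 9*v^3 - 14*v^2 + 27*sqrt(2)*v^2 + 42*sqrt(2)*v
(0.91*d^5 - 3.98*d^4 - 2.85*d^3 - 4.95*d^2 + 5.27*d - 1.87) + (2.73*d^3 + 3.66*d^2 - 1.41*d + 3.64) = 0.91*d^5 - 3.98*d^4 - 0.12*d^3 - 1.29*d^2 + 3.86*d + 1.77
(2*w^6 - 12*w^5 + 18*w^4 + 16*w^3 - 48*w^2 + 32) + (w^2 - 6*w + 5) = 2*w^6 - 12*w^5 + 18*w^4 + 16*w^3 - 47*w^2 - 6*w + 37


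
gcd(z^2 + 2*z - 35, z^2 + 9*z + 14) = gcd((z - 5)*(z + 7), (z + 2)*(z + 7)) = z + 7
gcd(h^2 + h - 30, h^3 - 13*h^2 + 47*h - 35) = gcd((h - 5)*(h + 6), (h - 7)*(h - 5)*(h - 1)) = h - 5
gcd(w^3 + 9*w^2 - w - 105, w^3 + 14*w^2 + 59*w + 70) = w^2 + 12*w + 35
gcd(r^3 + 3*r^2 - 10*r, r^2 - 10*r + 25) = 1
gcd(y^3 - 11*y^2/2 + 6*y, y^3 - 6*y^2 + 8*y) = y^2 - 4*y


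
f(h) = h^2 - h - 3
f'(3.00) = 5.00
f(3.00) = 3.00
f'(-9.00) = -19.00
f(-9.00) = 87.00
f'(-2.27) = -5.54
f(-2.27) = 4.42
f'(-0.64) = -2.28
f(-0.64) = -1.95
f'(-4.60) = -10.20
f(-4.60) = 22.76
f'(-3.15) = -7.30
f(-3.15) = 10.07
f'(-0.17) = -1.34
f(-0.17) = -2.80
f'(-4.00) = -9.00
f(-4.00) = 17.00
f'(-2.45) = -5.90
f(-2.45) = 5.45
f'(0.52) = 0.04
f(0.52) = -3.25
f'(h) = 2*h - 1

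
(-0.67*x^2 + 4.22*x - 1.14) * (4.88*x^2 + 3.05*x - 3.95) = -3.2696*x^4 + 18.5501*x^3 + 9.9543*x^2 - 20.146*x + 4.503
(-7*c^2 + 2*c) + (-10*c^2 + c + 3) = -17*c^2 + 3*c + 3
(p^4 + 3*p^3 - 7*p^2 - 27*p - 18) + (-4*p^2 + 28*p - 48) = p^4 + 3*p^3 - 11*p^2 + p - 66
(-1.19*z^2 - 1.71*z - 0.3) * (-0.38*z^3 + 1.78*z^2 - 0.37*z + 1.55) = 0.4522*z^5 - 1.4684*z^4 - 2.4895*z^3 - 1.7458*z^2 - 2.5395*z - 0.465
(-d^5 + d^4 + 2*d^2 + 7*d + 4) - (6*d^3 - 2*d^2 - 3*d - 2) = -d^5 + d^4 - 6*d^3 + 4*d^2 + 10*d + 6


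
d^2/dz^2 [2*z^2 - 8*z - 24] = 4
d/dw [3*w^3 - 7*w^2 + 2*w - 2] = 9*w^2 - 14*w + 2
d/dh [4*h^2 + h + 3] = 8*h + 1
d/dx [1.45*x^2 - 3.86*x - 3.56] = 2.9*x - 3.86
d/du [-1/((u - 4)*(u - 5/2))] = 2*(4*u - 13)/((u - 4)^2*(2*u - 5)^2)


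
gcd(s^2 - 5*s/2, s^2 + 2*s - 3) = 1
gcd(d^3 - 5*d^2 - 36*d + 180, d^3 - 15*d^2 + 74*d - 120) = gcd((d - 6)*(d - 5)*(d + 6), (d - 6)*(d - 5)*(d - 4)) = d^2 - 11*d + 30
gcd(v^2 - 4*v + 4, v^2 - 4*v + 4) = v^2 - 4*v + 4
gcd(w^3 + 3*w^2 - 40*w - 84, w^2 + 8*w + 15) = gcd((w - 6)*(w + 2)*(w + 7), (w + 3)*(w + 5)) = 1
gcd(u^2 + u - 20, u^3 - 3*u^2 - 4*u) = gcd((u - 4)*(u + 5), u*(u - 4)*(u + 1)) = u - 4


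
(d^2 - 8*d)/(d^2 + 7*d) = (d - 8)/(d + 7)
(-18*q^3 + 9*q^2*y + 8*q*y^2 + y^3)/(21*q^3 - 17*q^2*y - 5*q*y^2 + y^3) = (6*q + y)/(-7*q + y)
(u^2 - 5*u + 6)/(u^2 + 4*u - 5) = (u^2 - 5*u + 6)/(u^2 + 4*u - 5)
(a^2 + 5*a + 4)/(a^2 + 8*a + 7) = (a + 4)/(a + 7)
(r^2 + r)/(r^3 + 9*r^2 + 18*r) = (r + 1)/(r^2 + 9*r + 18)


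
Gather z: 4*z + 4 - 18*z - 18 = -14*z - 14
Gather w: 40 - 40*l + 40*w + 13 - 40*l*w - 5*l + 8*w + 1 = -45*l + w*(48 - 40*l) + 54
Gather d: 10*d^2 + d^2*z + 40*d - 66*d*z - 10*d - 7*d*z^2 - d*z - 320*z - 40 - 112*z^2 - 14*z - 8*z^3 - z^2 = d^2*(z + 10) + d*(-7*z^2 - 67*z + 30) - 8*z^3 - 113*z^2 - 334*z - 40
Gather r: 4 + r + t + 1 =r + t + 5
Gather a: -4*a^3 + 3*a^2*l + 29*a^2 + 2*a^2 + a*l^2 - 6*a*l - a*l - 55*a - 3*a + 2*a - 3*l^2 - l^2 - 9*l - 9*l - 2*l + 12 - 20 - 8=-4*a^3 + a^2*(3*l + 31) + a*(l^2 - 7*l - 56) - 4*l^2 - 20*l - 16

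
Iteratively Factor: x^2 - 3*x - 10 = (x + 2)*(x - 5)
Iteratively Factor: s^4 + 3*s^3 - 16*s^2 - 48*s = (s)*(s^3 + 3*s^2 - 16*s - 48) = s*(s - 4)*(s^2 + 7*s + 12) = s*(s - 4)*(s + 4)*(s + 3)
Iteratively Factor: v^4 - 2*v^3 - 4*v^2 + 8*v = (v - 2)*(v^3 - 4*v) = (v - 2)^2*(v^2 + 2*v) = v*(v - 2)^2*(v + 2)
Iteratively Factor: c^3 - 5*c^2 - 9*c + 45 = (c - 3)*(c^2 - 2*c - 15) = (c - 3)*(c + 3)*(c - 5)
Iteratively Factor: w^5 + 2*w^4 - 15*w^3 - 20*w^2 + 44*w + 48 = (w + 4)*(w^4 - 2*w^3 - 7*w^2 + 8*w + 12) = (w + 2)*(w + 4)*(w^3 - 4*w^2 + w + 6) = (w - 3)*(w + 2)*(w + 4)*(w^2 - w - 2) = (w - 3)*(w - 2)*(w + 2)*(w + 4)*(w + 1)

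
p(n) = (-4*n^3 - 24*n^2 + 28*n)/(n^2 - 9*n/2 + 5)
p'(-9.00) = -3.04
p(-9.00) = 5.69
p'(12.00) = -2.28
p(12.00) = -105.60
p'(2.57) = 57716.05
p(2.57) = -3871.08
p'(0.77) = -3.96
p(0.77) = 2.59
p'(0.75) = -3.10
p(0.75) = 2.66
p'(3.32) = 337.21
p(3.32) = -293.75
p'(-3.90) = -1.18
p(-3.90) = -6.28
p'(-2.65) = 0.09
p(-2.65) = -7.03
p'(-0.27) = 5.20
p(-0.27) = -1.47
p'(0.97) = -17.99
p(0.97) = 0.59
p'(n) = (9/2 - 2*n)*(-4*n^3 - 24*n^2 + 28*n)/(n^2 - 9*n/2 + 5)^2 + (-12*n^2 - 48*n + 28)/(n^2 - 9*n/2 + 5)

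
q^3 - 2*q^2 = q^2*(q - 2)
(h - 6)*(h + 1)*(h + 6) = h^3 + h^2 - 36*h - 36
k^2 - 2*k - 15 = (k - 5)*(k + 3)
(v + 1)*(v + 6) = v^2 + 7*v + 6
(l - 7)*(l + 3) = l^2 - 4*l - 21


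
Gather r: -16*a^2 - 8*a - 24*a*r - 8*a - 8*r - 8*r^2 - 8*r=-16*a^2 - 16*a - 8*r^2 + r*(-24*a - 16)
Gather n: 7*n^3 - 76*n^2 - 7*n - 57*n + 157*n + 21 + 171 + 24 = 7*n^3 - 76*n^2 + 93*n + 216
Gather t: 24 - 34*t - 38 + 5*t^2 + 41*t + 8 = 5*t^2 + 7*t - 6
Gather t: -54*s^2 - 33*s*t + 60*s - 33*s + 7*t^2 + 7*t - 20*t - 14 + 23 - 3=-54*s^2 + 27*s + 7*t^2 + t*(-33*s - 13) + 6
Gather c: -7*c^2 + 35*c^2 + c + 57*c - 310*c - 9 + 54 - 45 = 28*c^2 - 252*c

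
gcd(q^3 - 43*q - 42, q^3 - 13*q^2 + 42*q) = q - 7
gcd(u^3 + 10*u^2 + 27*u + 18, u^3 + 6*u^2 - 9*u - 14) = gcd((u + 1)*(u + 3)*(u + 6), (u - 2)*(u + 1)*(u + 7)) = u + 1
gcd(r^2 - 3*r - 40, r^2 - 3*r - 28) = 1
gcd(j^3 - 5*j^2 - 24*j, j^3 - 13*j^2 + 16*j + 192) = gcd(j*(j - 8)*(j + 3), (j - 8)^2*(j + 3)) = j^2 - 5*j - 24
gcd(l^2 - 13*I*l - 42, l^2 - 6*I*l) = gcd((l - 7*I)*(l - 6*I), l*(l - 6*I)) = l - 6*I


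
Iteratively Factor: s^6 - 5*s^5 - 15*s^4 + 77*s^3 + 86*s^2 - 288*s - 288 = (s + 1)*(s^5 - 6*s^4 - 9*s^3 + 86*s^2 - 288) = (s - 3)*(s + 1)*(s^4 - 3*s^3 - 18*s^2 + 32*s + 96) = (s - 4)*(s - 3)*(s + 1)*(s^3 + s^2 - 14*s - 24) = (s - 4)*(s - 3)*(s + 1)*(s + 2)*(s^2 - s - 12) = (s - 4)*(s - 3)*(s + 1)*(s + 2)*(s + 3)*(s - 4)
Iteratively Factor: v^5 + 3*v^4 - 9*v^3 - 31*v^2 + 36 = (v - 1)*(v^4 + 4*v^3 - 5*v^2 - 36*v - 36) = (v - 3)*(v - 1)*(v^3 + 7*v^2 + 16*v + 12) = (v - 3)*(v - 1)*(v + 2)*(v^2 + 5*v + 6) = (v - 3)*(v - 1)*(v + 2)*(v + 3)*(v + 2)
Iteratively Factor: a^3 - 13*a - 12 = (a + 1)*(a^2 - a - 12) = (a + 1)*(a + 3)*(a - 4)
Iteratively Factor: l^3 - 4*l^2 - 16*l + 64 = (l - 4)*(l^2 - 16) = (l - 4)*(l + 4)*(l - 4)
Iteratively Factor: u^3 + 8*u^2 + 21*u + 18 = (u + 3)*(u^2 + 5*u + 6) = (u + 3)^2*(u + 2)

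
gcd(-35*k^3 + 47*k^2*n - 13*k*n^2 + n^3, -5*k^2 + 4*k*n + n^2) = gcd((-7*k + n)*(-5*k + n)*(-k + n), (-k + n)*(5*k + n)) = k - n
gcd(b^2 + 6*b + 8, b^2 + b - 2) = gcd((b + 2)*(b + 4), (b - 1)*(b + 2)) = b + 2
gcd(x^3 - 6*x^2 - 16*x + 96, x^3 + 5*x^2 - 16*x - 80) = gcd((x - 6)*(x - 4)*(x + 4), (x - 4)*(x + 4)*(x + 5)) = x^2 - 16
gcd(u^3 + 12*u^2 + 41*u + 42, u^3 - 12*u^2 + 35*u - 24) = 1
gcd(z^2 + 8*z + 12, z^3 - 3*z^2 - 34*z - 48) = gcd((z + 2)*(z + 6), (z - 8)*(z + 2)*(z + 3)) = z + 2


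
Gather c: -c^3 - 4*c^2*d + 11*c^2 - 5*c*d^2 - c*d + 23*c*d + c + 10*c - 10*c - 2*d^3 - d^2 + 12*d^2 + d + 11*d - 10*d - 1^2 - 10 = -c^3 + c^2*(11 - 4*d) + c*(-5*d^2 + 22*d + 1) - 2*d^3 + 11*d^2 + 2*d - 11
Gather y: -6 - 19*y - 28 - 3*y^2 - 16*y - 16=-3*y^2 - 35*y - 50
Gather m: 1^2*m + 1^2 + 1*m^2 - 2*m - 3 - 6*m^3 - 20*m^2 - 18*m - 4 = -6*m^3 - 19*m^2 - 19*m - 6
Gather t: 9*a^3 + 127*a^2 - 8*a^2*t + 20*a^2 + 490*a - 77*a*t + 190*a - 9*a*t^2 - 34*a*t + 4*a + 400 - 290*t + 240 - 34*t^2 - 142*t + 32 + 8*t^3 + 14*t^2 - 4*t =9*a^3 + 147*a^2 + 684*a + 8*t^3 + t^2*(-9*a - 20) + t*(-8*a^2 - 111*a - 436) + 672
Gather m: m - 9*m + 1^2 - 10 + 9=-8*m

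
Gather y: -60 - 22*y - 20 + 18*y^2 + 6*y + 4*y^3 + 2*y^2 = 4*y^3 + 20*y^2 - 16*y - 80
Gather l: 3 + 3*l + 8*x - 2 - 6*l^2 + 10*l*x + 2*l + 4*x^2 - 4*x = -6*l^2 + l*(10*x + 5) + 4*x^2 + 4*x + 1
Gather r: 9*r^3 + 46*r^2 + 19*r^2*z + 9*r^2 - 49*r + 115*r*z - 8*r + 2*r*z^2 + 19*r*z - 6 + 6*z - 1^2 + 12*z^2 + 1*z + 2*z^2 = 9*r^3 + r^2*(19*z + 55) + r*(2*z^2 + 134*z - 57) + 14*z^2 + 7*z - 7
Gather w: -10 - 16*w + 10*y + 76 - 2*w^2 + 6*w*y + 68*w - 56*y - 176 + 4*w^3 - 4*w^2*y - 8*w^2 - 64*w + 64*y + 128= 4*w^3 + w^2*(-4*y - 10) + w*(6*y - 12) + 18*y + 18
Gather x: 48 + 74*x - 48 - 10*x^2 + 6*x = -10*x^2 + 80*x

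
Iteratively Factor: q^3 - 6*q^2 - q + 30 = (q - 5)*(q^2 - q - 6) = (q - 5)*(q - 3)*(q + 2)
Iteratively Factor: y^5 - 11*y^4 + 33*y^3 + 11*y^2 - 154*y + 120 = (y + 2)*(y^4 - 13*y^3 + 59*y^2 - 107*y + 60) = (y - 4)*(y + 2)*(y^3 - 9*y^2 + 23*y - 15) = (y - 4)*(y - 1)*(y + 2)*(y^2 - 8*y + 15) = (y - 4)*(y - 3)*(y - 1)*(y + 2)*(y - 5)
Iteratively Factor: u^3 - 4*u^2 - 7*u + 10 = (u - 1)*(u^2 - 3*u - 10) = (u - 1)*(u + 2)*(u - 5)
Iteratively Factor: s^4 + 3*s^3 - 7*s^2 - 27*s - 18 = (s + 3)*(s^3 - 7*s - 6) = (s - 3)*(s + 3)*(s^2 + 3*s + 2) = (s - 3)*(s + 2)*(s + 3)*(s + 1)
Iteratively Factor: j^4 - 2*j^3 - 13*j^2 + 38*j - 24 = (j + 4)*(j^3 - 6*j^2 + 11*j - 6) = (j - 1)*(j + 4)*(j^2 - 5*j + 6) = (j - 2)*(j - 1)*(j + 4)*(j - 3)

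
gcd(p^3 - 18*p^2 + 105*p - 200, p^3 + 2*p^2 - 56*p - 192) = p - 8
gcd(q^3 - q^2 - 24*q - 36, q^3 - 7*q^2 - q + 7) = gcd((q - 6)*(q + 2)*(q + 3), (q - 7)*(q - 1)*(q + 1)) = 1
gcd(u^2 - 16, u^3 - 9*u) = 1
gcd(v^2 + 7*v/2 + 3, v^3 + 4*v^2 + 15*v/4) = v + 3/2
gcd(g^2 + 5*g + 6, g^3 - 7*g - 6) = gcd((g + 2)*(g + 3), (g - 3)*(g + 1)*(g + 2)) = g + 2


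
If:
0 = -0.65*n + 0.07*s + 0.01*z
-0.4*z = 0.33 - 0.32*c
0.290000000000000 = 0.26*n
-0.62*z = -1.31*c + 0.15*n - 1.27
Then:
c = -1.98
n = 1.12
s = 10.70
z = -2.41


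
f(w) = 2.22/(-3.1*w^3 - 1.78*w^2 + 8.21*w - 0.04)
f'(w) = 2.22*(9.3*w^2 + 3.56*w - 8.21)/(-3.1*w^3 - 1.78*w^2 + 8.21*w - 0.04)^2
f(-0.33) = -0.78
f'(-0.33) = -2.32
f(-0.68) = -0.41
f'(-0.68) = -0.47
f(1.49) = -1.10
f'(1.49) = 9.71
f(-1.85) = -1.31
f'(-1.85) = 13.20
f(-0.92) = -0.33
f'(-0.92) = -0.18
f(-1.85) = -1.31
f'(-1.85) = 13.20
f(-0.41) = -0.64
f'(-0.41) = -1.48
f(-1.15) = -0.31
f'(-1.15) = -0.00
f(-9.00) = 0.00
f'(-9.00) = 0.00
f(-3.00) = 0.05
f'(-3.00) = 0.08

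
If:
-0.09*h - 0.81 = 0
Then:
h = -9.00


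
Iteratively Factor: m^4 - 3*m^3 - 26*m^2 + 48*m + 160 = (m + 2)*(m^3 - 5*m^2 - 16*m + 80) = (m - 5)*(m + 2)*(m^2 - 16) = (m - 5)*(m + 2)*(m + 4)*(m - 4)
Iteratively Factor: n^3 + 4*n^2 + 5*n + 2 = (n + 1)*(n^2 + 3*n + 2) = (n + 1)^2*(n + 2)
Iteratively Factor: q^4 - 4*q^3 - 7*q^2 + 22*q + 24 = (q + 1)*(q^3 - 5*q^2 - 2*q + 24) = (q - 4)*(q + 1)*(q^2 - q - 6) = (q - 4)*(q - 3)*(q + 1)*(q + 2)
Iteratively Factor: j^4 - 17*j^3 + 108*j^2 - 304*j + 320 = (j - 4)*(j^3 - 13*j^2 + 56*j - 80) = (j - 4)^2*(j^2 - 9*j + 20) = (j - 5)*(j - 4)^2*(j - 4)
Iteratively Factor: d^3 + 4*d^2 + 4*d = (d + 2)*(d^2 + 2*d) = (d + 2)^2*(d)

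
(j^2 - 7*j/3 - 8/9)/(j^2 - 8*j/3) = (j + 1/3)/j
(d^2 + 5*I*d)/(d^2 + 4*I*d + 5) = d/(d - I)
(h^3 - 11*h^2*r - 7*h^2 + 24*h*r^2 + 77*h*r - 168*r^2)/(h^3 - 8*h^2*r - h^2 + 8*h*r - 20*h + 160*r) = (h^2 - 3*h*r - 7*h + 21*r)/(h^2 - h - 20)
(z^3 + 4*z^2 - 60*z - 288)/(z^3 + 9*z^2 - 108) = (z - 8)/(z - 3)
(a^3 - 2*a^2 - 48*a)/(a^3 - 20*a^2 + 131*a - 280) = a*(a + 6)/(a^2 - 12*a + 35)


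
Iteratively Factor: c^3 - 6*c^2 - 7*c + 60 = (c + 3)*(c^2 - 9*c + 20) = (c - 5)*(c + 3)*(c - 4)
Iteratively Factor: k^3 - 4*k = (k + 2)*(k^2 - 2*k) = k*(k + 2)*(k - 2)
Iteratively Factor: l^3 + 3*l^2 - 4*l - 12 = (l + 2)*(l^2 + l - 6) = (l - 2)*(l + 2)*(l + 3)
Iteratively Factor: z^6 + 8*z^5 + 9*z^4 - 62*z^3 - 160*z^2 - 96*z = (z + 2)*(z^5 + 6*z^4 - 3*z^3 - 56*z^2 - 48*z) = (z - 3)*(z + 2)*(z^4 + 9*z^3 + 24*z^2 + 16*z) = z*(z - 3)*(z + 2)*(z^3 + 9*z^2 + 24*z + 16) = z*(z - 3)*(z + 1)*(z + 2)*(z^2 + 8*z + 16) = z*(z - 3)*(z + 1)*(z + 2)*(z + 4)*(z + 4)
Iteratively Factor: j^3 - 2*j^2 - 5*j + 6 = (j + 2)*(j^2 - 4*j + 3) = (j - 1)*(j + 2)*(j - 3)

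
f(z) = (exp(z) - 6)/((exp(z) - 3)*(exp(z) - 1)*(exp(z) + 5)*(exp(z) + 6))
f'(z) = -(exp(z) - 6)*exp(z)/((exp(z) - 3)*(exp(z) - 1)*(exp(z) + 5)*(exp(z) + 6)^2) - (exp(z) - 6)*exp(z)/((exp(z) - 3)*(exp(z) - 1)*(exp(z) + 5)^2*(exp(z) + 6)) - (exp(z) - 6)*exp(z)/((exp(z) - 3)*(exp(z) - 1)^2*(exp(z) + 5)*(exp(z) + 6)) - (exp(z) - 6)*exp(z)/((exp(z) - 3)^2*(exp(z) - 1)*(exp(z) + 5)*(exp(z) + 6)) + exp(z)/((exp(z) - 3)*(exp(z) - 1)*(exp(z) + 5)*(exp(z) + 6)) = (-3*exp(4*z) + 10*exp(3*z) + 137*exp(2*z) - 132*exp(z) - 432)*exp(z)/(exp(8*z) + 14*exp(7*z) + 27*exp(6*z) - 328*exp(5*z) - 917*exp(4*z) + 3174*exp(3*z) + 5589*exp(2*z) - 15660*exp(z) + 8100)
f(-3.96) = -0.07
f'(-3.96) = -0.00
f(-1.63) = -0.08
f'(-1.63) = -0.02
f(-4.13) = -0.07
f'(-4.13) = -0.00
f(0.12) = 0.47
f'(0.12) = -4.12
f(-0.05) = -1.22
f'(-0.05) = -23.80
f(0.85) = 0.07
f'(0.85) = 0.04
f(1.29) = -0.02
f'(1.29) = 0.16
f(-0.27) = -0.25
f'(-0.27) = -0.81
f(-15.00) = -0.07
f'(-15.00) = 0.00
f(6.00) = 0.00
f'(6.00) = 0.00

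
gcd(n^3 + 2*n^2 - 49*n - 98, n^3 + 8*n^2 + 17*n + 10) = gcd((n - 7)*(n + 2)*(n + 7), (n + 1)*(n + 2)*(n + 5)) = n + 2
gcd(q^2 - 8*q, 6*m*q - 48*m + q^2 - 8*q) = q - 8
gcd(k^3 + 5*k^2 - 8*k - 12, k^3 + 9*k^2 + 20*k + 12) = k^2 + 7*k + 6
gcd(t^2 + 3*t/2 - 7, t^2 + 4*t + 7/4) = t + 7/2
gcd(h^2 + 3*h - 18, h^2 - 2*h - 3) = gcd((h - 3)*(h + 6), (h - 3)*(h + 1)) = h - 3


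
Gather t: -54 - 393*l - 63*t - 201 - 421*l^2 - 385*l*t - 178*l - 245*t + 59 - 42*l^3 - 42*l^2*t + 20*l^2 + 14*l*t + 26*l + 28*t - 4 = -42*l^3 - 401*l^2 - 545*l + t*(-42*l^2 - 371*l - 280) - 200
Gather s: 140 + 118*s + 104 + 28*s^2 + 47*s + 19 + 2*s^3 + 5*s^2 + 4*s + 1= 2*s^3 + 33*s^2 + 169*s + 264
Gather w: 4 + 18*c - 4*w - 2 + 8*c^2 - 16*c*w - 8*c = 8*c^2 + 10*c + w*(-16*c - 4) + 2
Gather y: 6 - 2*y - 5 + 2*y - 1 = 0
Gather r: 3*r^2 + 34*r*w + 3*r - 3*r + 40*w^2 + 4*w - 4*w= 3*r^2 + 34*r*w + 40*w^2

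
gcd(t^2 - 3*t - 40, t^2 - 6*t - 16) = t - 8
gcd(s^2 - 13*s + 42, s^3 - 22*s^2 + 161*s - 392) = s - 7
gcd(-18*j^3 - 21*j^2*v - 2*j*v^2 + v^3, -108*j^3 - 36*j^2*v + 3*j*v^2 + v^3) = -18*j^2 - 3*j*v + v^2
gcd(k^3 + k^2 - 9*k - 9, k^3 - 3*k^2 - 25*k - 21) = k^2 + 4*k + 3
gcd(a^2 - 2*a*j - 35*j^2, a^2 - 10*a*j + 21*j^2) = a - 7*j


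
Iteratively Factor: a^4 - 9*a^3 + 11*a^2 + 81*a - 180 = (a - 5)*(a^3 - 4*a^2 - 9*a + 36) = (a - 5)*(a + 3)*(a^2 - 7*a + 12) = (a - 5)*(a - 4)*(a + 3)*(a - 3)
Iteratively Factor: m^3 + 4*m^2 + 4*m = (m)*(m^2 + 4*m + 4) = m*(m + 2)*(m + 2)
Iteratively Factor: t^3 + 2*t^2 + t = (t + 1)*(t^2 + t) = t*(t + 1)*(t + 1)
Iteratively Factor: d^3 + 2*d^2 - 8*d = (d - 2)*(d^2 + 4*d) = (d - 2)*(d + 4)*(d)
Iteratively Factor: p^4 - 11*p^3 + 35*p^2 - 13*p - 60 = (p - 5)*(p^3 - 6*p^2 + 5*p + 12) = (p - 5)*(p - 4)*(p^2 - 2*p - 3) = (p - 5)*(p - 4)*(p + 1)*(p - 3)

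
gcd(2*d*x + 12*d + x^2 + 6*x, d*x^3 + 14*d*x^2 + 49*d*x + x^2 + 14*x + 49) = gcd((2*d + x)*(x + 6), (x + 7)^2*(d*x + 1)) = 1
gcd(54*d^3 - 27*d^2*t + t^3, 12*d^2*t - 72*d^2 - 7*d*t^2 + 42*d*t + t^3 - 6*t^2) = -3*d + t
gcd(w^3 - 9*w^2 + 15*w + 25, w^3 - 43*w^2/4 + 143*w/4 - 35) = w - 5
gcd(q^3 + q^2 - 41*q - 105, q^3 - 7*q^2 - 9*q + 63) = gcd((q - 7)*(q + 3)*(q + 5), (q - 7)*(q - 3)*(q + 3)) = q^2 - 4*q - 21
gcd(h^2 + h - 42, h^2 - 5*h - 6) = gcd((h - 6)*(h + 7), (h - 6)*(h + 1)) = h - 6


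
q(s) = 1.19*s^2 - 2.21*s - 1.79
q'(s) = 2.38*s - 2.21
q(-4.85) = 36.92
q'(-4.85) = -13.75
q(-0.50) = -0.39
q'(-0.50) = -3.40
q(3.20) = 3.32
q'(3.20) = 5.41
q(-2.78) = 13.55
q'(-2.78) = -8.83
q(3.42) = 4.57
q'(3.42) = 5.93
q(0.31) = -2.36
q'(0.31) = -1.47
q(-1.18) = 2.47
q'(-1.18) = -5.02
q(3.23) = 3.49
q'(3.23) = 5.48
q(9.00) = 74.71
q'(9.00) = 19.21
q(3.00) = 2.29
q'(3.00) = 4.93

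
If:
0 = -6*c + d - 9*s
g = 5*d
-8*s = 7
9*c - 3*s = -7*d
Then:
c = 35/34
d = -231/136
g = -1155/136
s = -7/8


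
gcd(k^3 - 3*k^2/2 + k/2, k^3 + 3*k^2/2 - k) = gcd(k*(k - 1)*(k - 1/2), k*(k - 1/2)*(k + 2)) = k^2 - k/2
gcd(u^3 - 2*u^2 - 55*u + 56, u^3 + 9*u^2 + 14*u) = u + 7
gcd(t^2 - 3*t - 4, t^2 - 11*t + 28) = t - 4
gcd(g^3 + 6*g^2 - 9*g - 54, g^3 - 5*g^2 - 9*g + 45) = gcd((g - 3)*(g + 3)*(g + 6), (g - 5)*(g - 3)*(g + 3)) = g^2 - 9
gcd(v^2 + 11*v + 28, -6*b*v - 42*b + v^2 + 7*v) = v + 7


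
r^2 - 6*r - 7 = (r - 7)*(r + 1)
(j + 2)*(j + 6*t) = j^2 + 6*j*t + 2*j + 12*t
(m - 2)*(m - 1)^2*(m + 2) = m^4 - 2*m^3 - 3*m^2 + 8*m - 4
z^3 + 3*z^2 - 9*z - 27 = (z - 3)*(z + 3)^2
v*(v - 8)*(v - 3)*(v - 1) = v^4 - 12*v^3 + 35*v^2 - 24*v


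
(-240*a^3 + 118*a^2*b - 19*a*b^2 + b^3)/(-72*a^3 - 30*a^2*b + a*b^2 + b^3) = (40*a^2 - 13*a*b + b^2)/(12*a^2 + 7*a*b + b^2)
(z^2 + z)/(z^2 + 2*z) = (z + 1)/(z + 2)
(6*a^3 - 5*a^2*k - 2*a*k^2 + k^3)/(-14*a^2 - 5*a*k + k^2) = (-3*a^2 + 4*a*k - k^2)/(7*a - k)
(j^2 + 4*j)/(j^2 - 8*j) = (j + 4)/(j - 8)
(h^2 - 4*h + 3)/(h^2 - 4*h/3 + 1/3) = 3*(h - 3)/(3*h - 1)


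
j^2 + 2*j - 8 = (j - 2)*(j + 4)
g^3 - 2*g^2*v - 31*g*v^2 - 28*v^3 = (g - 7*v)*(g + v)*(g + 4*v)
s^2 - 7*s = s*(s - 7)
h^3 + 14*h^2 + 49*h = h*(h + 7)^2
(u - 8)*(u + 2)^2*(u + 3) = u^4 - u^3 - 40*u^2 - 116*u - 96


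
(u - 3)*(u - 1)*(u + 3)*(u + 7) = u^4 + 6*u^3 - 16*u^2 - 54*u + 63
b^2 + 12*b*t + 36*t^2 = (b + 6*t)^2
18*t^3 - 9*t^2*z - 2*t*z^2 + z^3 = (-3*t + z)*(-2*t + z)*(3*t + z)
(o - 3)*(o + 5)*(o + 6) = o^3 + 8*o^2 - 3*o - 90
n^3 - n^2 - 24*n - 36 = (n - 6)*(n + 2)*(n + 3)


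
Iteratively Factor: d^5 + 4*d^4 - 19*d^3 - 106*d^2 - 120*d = (d + 2)*(d^4 + 2*d^3 - 23*d^2 - 60*d) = d*(d + 2)*(d^3 + 2*d^2 - 23*d - 60) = d*(d + 2)*(d + 4)*(d^2 - 2*d - 15) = d*(d + 2)*(d + 3)*(d + 4)*(d - 5)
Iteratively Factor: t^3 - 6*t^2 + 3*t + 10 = (t + 1)*(t^2 - 7*t + 10) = (t - 5)*(t + 1)*(t - 2)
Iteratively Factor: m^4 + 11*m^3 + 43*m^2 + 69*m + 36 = (m + 3)*(m^3 + 8*m^2 + 19*m + 12) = (m + 1)*(m + 3)*(m^2 + 7*m + 12) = (m + 1)*(m + 3)*(m + 4)*(m + 3)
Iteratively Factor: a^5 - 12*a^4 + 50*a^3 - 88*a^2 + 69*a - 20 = (a - 1)*(a^4 - 11*a^3 + 39*a^2 - 49*a + 20) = (a - 4)*(a - 1)*(a^3 - 7*a^2 + 11*a - 5) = (a - 5)*(a - 4)*(a - 1)*(a^2 - 2*a + 1) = (a - 5)*(a - 4)*(a - 1)^2*(a - 1)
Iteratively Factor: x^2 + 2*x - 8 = (x + 4)*(x - 2)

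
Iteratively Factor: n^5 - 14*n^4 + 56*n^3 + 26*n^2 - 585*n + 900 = (n - 4)*(n^4 - 10*n^3 + 16*n^2 + 90*n - 225) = (n - 4)*(n - 3)*(n^3 - 7*n^2 - 5*n + 75) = (n - 5)*(n - 4)*(n - 3)*(n^2 - 2*n - 15) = (n - 5)^2*(n - 4)*(n - 3)*(n + 3)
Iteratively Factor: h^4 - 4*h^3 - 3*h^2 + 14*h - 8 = (h - 1)*(h^3 - 3*h^2 - 6*h + 8) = (h - 1)^2*(h^2 - 2*h - 8) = (h - 4)*(h - 1)^2*(h + 2)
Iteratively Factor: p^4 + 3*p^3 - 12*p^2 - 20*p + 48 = (p - 2)*(p^3 + 5*p^2 - 2*p - 24) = (p - 2)*(p + 3)*(p^2 + 2*p - 8) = (p - 2)^2*(p + 3)*(p + 4)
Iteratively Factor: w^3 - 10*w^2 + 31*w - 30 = (w - 3)*(w^2 - 7*w + 10) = (w - 3)*(w - 2)*(w - 5)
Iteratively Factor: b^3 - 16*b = (b + 4)*(b^2 - 4*b) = b*(b + 4)*(b - 4)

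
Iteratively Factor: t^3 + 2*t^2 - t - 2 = (t + 2)*(t^2 - 1) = (t - 1)*(t + 2)*(t + 1)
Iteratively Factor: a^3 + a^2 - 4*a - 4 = (a + 1)*(a^2 - 4) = (a - 2)*(a + 1)*(a + 2)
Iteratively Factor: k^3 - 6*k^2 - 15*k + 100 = (k + 4)*(k^2 - 10*k + 25) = (k - 5)*(k + 4)*(k - 5)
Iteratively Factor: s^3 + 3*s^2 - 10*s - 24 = (s - 3)*(s^2 + 6*s + 8) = (s - 3)*(s + 4)*(s + 2)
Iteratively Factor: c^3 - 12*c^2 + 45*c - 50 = (c - 5)*(c^2 - 7*c + 10) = (c - 5)^2*(c - 2)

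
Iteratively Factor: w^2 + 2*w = (w)*(w + 2)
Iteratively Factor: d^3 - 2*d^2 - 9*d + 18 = (d - 3)*(d^2 + d - 6) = (d - 3)*(d - 2)*(d + 3)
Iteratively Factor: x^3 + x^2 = (x)*(x^2 + x) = x^2*(x + 1)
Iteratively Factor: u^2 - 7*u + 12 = (u - 3)*(u - 4)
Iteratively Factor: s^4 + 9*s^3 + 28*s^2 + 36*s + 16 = (s + 1)*(s^3 + 8*s^2 + 20*s + 16) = (s + 1)*(s + 2)*(s^2 + 6*s + 8) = (s + 1)*(s + 2)*(s + 4)*(s + 2)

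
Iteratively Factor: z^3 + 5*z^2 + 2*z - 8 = (z + 2)*(z^2 + 3*z - 4) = (z - 1)*(z + 2)*(z + 4)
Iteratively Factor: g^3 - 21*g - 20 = (g + 4)*(g^2 - 4*g - 5) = (g - 5)*(g + 4)*(g + 1)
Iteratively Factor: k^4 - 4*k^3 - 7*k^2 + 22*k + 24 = (k + 1)*(k^3 - 5*k^2 - 2*k + 24) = (k + 1)*(k + 2)*(k^2 - 7*k + 12) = (k - 4)*(k + 1)*(k + 2)*(k - 3)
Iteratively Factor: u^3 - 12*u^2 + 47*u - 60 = (u - 3)*(u^2 - 9*u + 20) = (u - 4)*(u - 3)*(u - 5)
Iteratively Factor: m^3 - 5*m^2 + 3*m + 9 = (m - 3)*(m^2 - 2*m - 3) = (m - 3)^2*(m + 1)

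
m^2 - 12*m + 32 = (m - 8)*(m - 4)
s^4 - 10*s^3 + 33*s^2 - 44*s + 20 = (s - 5)*(s - 2)^2*(s - 1)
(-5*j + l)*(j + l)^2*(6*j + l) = -30*j^4 - 59*j^3*l - 27*j^2*l^2 + 3*j*l^3 + l^4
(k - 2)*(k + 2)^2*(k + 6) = k^4 + 8*k^3 + 8*k^2 - 32*k - 48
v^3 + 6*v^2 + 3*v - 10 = (v - 1)*(v + 2)*(v + 5)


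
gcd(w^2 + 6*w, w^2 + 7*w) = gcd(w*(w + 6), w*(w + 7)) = w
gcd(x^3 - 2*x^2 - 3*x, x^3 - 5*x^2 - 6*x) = x^2 + x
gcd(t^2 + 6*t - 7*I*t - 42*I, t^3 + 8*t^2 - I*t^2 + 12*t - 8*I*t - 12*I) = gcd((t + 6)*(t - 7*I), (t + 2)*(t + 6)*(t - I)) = t + 6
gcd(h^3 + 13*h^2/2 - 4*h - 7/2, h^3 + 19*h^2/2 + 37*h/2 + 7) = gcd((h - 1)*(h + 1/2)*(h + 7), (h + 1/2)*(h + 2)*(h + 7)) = h^2 + 15*h/2 + 7/2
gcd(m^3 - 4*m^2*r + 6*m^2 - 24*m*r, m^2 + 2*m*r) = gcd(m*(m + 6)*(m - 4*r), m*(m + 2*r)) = m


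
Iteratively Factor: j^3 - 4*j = (j - 2)*(j^2 + 2*j) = (j - 2)*(j + 2)*(j)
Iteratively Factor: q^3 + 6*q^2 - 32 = (q - 2)*(q^2 + 8*q + 16) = (q - 2)*(q + 4)*(q + 4)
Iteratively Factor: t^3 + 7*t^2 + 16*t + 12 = (t + 2)*(t^2 + 5*t + 6) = (t + 2)^2*(t + 3)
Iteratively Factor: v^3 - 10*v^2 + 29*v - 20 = (v - 4)*(v^2 - 6*v + 5) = (v - 4)*(v - 1)*(v - 5)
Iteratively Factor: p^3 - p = (p - 1)*(p^2 + p) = (p - 1)*(p + 1)*(p)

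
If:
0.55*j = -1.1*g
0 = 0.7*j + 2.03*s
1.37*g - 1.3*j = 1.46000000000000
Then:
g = 0.37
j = -0.74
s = 0.25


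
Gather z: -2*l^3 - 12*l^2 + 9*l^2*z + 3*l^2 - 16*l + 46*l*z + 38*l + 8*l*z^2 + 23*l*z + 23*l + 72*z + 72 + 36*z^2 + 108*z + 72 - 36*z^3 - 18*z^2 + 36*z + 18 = -2*l^3 - 9*l^2 + 45*l - 36*z^3 + z^2*(8*l + 18) + z*(9*l^2 + 69*l + 216) + 162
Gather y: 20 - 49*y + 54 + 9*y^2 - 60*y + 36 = 9*y^2 - 109*y + 110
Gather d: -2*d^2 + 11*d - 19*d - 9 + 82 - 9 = -2*d^2 - 8*d + 64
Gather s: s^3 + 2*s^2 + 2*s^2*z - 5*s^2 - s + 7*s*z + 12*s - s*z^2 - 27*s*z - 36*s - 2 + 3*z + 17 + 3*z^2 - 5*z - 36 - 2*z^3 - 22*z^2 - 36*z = s^3 + s^2*(2*z - 3) + s*(-z^2 - 20*z - 25) - 2*z^3 - 19*z^2 - 38*z - 21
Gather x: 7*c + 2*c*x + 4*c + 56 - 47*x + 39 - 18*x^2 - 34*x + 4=11*c - 18*x^2 + x*(2*c - 81) + 99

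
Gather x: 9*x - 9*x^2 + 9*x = -9*x^2 + 18*x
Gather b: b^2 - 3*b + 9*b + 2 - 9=b^2 + 6*b - 7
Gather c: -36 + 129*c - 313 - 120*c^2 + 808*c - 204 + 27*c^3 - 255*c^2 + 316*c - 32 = 27*c^3 - 375*c^2 + 1253*c - 585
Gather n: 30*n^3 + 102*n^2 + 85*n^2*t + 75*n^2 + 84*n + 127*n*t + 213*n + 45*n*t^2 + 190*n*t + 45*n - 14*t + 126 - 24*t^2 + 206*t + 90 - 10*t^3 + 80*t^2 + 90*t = 30*n^3 + n^2*(85*t + 177) + n*(45*t^2 + 317*t + 342) - 10*t^3 + 56*t^2 + 282*t + 216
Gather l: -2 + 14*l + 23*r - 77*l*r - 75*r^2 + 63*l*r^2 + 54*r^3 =l*(63*r^2 - 77*r + 14) + 54*r^3 - 75*r^2 + 23*r - 2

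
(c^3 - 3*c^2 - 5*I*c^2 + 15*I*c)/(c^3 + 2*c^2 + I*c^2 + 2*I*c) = (c^2 - c*(3 + 5*I) + 15*I)/(c^2 + c*(2 + I) + 2*I)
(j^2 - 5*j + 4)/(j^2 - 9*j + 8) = (j - 4)/(j - 8)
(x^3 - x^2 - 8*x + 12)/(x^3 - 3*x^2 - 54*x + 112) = (x^2 + x - 6)/(x^2 - x - 56)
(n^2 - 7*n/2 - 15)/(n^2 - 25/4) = 2*(n - 6)/(2*n - 5)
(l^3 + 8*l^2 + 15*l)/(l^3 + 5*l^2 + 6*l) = (l + 5)/(l + 2)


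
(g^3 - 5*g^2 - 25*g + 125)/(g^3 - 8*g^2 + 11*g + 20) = (g^2 - 25)/(g^2 - 3*g - 4)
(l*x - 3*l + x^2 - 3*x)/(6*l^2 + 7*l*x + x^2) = (x - 3)/(6*l + x)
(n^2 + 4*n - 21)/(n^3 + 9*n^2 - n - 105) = 1/(n + 5)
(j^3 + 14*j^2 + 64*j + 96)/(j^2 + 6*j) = j + 8 + 16/j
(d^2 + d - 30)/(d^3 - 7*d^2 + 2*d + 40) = (d + 6)/(d^2 - 2*d - 8)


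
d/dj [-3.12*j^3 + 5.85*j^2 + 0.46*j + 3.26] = -9.36*j^2 + 11.7*j + 0.46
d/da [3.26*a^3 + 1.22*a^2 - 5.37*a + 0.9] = 9.78*a^2 + 2.44*a - 5.37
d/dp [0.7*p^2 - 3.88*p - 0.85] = 1.4*p - 3.88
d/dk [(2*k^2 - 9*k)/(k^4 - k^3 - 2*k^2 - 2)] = (k^2*(2*k - 9)*(-4*k^2 + 3*k + 4) + (9 - 4*k)*(-k^4 + k^3 + 2*k^2 + 2))/(-k^4 + k^3 + 2*k^2 + 2)^2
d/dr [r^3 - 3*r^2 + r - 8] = 3*r^2 - 6*r + 1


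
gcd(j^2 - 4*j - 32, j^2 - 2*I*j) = 1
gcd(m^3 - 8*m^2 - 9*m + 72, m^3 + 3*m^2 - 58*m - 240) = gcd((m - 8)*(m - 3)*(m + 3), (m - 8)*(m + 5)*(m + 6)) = m - 8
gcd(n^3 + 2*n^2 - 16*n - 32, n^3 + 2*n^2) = n + 2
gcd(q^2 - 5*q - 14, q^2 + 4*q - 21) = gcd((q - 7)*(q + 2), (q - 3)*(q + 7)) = 1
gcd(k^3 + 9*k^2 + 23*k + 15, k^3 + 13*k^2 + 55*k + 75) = k^2 + 8*k + 15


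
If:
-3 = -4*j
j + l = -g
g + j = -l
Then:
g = -l - 3/4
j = 3/4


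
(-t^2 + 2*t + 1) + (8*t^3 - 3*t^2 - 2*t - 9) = 8*t^3 - 4*t^2 - 8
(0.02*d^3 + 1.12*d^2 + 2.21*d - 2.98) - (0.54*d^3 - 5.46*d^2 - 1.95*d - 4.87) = -0.52*d^3 + 6.58*d^2 + 4.16*d + 1.89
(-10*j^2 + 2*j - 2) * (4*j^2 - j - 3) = -40*j^4 + 18*j^3 + 20*j^2 - 4*j + 6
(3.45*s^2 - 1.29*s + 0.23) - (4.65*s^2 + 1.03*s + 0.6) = -1.2*s^2 - 2.32*s - 0.37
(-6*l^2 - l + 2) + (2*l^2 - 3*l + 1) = -4*l^2 - 4*l + 3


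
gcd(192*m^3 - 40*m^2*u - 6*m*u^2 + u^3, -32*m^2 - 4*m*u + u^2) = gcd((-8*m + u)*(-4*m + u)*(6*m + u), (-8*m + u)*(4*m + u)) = -8*m + u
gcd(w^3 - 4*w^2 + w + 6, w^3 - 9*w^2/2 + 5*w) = w - 2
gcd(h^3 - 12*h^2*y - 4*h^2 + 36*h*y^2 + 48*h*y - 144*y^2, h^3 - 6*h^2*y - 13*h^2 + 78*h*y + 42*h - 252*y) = -h + 6*y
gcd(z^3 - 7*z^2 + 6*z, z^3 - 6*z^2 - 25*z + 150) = z - 6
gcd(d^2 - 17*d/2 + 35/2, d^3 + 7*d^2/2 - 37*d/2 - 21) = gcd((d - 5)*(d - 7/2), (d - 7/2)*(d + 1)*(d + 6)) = d - 7/2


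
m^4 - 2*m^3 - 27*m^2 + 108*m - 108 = (m - 3)^2*(m - 2)*(m + 6)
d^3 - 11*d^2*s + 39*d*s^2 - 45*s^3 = (d - 5*s)*(d - 3*s)^2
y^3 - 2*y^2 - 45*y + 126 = (y - 6)*(y - 3)*(y + 7)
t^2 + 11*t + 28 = (t + 4)*(t + 7)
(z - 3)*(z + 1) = z^2 - 2*z - 3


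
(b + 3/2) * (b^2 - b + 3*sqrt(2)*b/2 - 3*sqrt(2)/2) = b^3 + b^2/2 + 3*sqrt(2)*b^2/2 - 3*b/2 + 3*sqrt(2)*b/4 - 9*sqrt(2)/4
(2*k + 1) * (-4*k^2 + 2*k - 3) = -8*k^3 - 4*k - 3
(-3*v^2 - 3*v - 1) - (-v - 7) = -3*v^2 - 2*v + 6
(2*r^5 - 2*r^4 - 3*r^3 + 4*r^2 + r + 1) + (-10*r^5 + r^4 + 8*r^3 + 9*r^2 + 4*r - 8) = -8*r^5 - r^4 + 5*r^3 + 13*r^2 + 5*r - 7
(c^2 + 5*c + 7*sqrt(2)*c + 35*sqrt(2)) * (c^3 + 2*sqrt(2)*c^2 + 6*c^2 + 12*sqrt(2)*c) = c^5 + 11*c^4 + 9*sqrt(2)*c^4 + 58*c^3 + 99*sqrt(2)*c^3 + 308*c^2 + 270*sqrt(2)*c^2 + 840*c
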